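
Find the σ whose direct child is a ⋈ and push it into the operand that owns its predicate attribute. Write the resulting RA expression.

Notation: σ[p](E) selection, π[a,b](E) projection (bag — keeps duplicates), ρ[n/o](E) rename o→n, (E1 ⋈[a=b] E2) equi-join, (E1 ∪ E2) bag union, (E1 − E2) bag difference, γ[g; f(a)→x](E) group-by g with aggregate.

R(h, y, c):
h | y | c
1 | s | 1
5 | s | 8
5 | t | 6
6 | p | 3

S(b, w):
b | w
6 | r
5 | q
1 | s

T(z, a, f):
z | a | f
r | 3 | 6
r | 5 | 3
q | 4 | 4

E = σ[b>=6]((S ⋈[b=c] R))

σ filters on b, owned by the left side.
E' = (σ[b>=6](S) ⋈[b=c] R)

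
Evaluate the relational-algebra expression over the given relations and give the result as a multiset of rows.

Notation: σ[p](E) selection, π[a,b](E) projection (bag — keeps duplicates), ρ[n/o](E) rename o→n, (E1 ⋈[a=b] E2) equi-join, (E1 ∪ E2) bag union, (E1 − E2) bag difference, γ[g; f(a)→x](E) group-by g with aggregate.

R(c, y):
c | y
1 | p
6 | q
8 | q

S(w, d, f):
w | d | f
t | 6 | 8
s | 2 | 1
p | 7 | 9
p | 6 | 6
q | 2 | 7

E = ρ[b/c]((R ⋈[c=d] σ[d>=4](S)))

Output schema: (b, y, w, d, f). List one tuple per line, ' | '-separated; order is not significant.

Subexpression sizes:
  R → 3
  S → 5
  σ[d>=4](S) → 3
  (R ⋈[c=d] σ[d>=4](S)) → 2
  ρ[b/c]((R ⋈[c=d] σ[d>=4](S))) → 2

== RESULT ==
b | y | w | d | f
6 | q | p | 6 | 6
6 | q | t | 6 | 8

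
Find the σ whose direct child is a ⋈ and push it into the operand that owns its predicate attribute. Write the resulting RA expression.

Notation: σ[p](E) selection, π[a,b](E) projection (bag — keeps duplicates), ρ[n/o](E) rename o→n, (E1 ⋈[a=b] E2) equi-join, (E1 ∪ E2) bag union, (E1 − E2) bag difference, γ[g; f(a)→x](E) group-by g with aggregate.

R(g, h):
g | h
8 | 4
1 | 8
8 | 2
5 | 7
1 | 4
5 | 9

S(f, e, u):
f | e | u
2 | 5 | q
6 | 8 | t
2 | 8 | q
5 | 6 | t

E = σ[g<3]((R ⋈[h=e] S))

σ filters on g, owned by the left side.
E' = (σ[g<3](R) ⋈[h=e] S)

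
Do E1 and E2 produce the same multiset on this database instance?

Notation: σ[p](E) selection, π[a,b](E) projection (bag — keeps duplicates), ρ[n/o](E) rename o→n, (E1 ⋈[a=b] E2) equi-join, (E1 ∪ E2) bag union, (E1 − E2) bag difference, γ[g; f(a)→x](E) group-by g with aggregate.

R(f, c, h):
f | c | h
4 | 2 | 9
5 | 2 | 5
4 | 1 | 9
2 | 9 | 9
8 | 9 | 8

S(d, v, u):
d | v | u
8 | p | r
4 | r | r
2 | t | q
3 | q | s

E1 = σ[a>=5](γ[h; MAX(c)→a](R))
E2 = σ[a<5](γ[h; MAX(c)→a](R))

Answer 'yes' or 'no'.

E1 per-node cardinality:
  R → 5
  γ[h; MAX(c)→a](R) → 3
  σ[a>=5](γ[h; MAX(c)→a](R)) → 2
E2 per-node cardinality:
  R → 5
  γ[h; MAX(c)→a](R) → 3
  σ[a<5](γ[h; MAX(c)→a](R)) → 1

E1 result:
h | a
8 | 9
9 | 9
E2 result:
h | a
5 | 2
Witness: (5, 2) appears 0× in E1 but 1× in E2.

no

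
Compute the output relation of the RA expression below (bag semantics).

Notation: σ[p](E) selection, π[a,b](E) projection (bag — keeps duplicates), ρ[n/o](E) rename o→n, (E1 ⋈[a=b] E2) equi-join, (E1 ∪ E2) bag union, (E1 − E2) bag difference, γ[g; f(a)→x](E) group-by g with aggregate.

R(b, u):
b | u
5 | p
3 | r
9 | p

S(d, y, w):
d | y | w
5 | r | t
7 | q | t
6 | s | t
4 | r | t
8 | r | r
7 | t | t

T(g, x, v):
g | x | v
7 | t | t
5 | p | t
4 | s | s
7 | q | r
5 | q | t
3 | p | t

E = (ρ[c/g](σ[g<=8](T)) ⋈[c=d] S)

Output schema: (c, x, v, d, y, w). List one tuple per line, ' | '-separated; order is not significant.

Per-node cardinality:
  T → 6
  σ[g<=8](T) → 6
  ρ[c/g](σ[g<=8](T)) → 6
  S → 6
  (ρ[c/g](σ[g<=8](T)) ⋈[c=d] S) → 7

== RESULT ==
c | x | v | d | y | w
4 | s | s | 4 | r | t
5 | p | t | 5 | r | t
5 | q | t | 5 | r | t
7 | q | r | 7 | q | t
7 | q | r | 7 | t | t
7 | t | t | 7 | q | t
7 | t | t | 7 | t | t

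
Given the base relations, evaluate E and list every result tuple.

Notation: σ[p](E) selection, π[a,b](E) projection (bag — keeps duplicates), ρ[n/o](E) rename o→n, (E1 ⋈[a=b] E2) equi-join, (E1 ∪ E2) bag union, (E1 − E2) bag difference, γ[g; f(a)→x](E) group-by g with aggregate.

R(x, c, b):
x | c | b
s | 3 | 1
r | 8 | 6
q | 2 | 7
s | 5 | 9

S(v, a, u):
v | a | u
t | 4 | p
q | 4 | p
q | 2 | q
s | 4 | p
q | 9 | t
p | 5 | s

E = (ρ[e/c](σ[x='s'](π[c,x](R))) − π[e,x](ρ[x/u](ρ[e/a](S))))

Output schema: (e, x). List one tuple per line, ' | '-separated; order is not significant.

Stepwise |·|:
  R → 4
  π[c,x](R) → 4
  σ[x='s'](π[c,x](R)) → 2
  ρ[e/c](σ[x='s'](π[c,x](R))) → 2
  S → 6
  ρ[e/a](S) → 6
  ρ[x/u](ρ[e/a](S)) → 6
  π[e,x](ρ[x/u](ρ[e/a](S))) → 6
  (ρ[e/c](σ[x='s'](π[c,x](R))) − π[e,x](ρ[x/u](ρ[e/a](S)))) → 1

== RESULT ==
e | x
3 | s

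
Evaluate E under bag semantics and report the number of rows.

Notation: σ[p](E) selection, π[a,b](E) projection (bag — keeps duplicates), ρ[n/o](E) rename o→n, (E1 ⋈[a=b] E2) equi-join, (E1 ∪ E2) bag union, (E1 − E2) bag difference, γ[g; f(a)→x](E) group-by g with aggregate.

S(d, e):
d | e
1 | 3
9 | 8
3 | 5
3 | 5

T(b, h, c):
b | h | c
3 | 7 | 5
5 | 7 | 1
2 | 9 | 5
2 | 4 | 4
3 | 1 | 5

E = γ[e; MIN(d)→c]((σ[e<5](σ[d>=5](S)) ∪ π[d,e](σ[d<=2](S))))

Per-node cardinality:
  S → 4
  σ[d>=5](S) → 1
  σ[e<5](σ[d>=5](S)) → 0
  S → 4
  σ[d<=2](S) → 1
  π[d,e](σ[d<=2](S)) → 1
  (σ[e<5](σ[d>=5](S)) ∪ π[d,e](σ[d<=2](S))) → 1
  γ[e; MIN(d)→c]((σ[e<5](σ[d>=5](S)) ∪ π[d,e](σ[d<=2](S)))) → 1

|E| = 1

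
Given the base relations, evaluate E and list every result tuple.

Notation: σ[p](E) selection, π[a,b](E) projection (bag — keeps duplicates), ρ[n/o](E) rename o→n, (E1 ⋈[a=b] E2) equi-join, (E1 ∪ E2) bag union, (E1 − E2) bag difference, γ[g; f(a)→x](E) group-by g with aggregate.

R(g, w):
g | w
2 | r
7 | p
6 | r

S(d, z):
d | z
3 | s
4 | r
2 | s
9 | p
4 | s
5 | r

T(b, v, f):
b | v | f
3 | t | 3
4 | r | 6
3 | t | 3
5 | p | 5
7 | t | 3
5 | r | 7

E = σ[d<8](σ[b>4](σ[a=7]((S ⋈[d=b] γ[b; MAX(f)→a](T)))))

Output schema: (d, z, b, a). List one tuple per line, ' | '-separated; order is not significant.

Row counts bottom-up:
  S → 6
  T → 6
  γ[b; MAX(f)→a](T) → 4
  (S ⋈[d=b] γ[b; MAX(f)→a](T)) → 4
  σ[a=7]((S ⋈[d=b] γ[b; MAX(f)→a](T))) → 1
  σ[b>4](σ[a=7]((S ⋈[d=b] γ[b; MAX(f)→a](T)))) → 1
  σ[d<8](σ[b>4](σ[a=7]((S ⋈[d=b] γ[b; MAX(f)→a](T))))) → 1

== RESULT ==
d | z | b | a
5 | r | 5 | 7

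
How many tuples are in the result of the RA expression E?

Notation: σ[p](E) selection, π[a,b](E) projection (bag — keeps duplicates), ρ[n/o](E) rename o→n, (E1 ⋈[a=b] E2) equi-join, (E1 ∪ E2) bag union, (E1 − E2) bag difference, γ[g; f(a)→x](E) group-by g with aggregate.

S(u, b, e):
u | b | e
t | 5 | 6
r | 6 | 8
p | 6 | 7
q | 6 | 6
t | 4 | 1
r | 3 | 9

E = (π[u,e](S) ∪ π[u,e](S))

Row counts bottom-up:
  S → 6
  π[u,e](S) → 6
  S → 6
  π[u,e](S) → 6
  (π[u,e](S) ∪ π[u,e](S)) → 12

|E| = 12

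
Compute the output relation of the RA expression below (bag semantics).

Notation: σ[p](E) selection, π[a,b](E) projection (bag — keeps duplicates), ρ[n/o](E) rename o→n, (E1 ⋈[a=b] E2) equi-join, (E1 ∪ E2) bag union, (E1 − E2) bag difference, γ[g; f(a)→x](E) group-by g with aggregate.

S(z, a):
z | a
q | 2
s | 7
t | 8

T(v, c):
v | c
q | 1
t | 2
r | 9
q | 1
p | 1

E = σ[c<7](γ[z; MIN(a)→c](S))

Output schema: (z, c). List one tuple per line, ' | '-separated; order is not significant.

Stepwise |·|:
  S → 3
  γ[z; MIN(a)→c](S) → 3
  σ[c<7](γ[z; MIN(a)→c](S)) → 1

== RESULT ==
z | c
q | 2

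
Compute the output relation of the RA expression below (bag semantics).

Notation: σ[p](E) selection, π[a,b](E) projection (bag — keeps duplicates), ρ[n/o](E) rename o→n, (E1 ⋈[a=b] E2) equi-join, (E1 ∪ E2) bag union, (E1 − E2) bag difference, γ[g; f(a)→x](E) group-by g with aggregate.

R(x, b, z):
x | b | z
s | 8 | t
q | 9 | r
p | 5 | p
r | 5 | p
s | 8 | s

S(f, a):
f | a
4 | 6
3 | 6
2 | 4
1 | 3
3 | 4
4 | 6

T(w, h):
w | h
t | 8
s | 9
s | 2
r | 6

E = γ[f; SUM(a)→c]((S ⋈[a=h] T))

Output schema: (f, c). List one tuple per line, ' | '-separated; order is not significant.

Subexpression sizes:
  S → 6
  T → 4
  (S ⋈[a=h] T) → 3
  γ[f; SUM(a)→c]((S ⋈[a=h] T)) → 2

== RESULT ==
f | c
3 | 6
4 | 12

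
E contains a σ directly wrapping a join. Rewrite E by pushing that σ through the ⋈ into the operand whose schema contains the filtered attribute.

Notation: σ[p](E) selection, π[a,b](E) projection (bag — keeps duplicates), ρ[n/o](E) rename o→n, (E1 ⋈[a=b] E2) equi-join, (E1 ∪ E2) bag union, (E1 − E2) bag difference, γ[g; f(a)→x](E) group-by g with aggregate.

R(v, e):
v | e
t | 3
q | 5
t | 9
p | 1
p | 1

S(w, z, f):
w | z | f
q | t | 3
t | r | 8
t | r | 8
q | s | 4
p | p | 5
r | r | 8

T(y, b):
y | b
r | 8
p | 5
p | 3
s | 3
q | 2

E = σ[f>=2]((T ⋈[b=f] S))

σ filters on f, owned by the right side.
E' = (T ⋈[b=f] σ[f>=2](S))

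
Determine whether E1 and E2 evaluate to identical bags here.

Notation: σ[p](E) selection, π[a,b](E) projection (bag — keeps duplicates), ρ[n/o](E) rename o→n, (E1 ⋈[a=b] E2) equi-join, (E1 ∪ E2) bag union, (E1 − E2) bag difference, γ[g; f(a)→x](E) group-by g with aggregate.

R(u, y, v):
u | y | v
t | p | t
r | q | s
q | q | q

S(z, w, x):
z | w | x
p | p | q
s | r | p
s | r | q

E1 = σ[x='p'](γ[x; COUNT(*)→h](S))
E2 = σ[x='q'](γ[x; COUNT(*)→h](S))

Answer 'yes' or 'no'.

E1 per-node cardinality:
  S → 3
  γ[x; COUNT(*)→h](S) → 2
  σ[x='p'](γ[x; COUNT(*)→h](S)) → 1
E2 per-node cardinality:
  S → 3
  γ[x; COUNT(*)→h](S) → 2
  σ[x='q'](γ[x; COUNT(*)→h](S)) → 1

E1 result:
x | h
p | 1
E2 result:
x | h
q | 2
Witness: ('p', 1) appears 1× in E1 but 0× in E2.

no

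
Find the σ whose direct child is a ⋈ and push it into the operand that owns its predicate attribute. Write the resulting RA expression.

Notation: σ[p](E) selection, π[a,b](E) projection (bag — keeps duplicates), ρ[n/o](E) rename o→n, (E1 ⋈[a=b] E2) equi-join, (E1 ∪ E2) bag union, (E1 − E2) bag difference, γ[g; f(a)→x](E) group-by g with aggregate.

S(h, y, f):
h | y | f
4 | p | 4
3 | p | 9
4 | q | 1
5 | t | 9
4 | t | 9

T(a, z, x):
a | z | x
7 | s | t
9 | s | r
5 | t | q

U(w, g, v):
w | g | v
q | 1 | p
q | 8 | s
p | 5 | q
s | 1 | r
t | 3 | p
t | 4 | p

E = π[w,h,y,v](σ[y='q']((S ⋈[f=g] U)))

σ filters on y, owned by the left side.
E' = π[w,h,y,v]((σ[y='q'](S) ⋈[f=g] U))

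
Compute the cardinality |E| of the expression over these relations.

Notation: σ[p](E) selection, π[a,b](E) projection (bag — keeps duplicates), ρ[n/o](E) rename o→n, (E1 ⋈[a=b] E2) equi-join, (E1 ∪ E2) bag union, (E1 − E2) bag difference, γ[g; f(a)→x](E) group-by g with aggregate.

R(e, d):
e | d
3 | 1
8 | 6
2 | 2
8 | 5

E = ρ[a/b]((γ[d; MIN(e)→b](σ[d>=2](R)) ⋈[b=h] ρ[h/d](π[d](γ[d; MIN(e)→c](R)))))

Stepwise |·|:
  R → 4
  σ[d>=2](R) → 3
  γ[d; MIN(e)→b](σ[d>=2](R)) → 3
  R → 4
  γ[d; MIN(e)→c](R) → 4
  π[d](γ[d; MIN(e)→c](R)) → 4
  ρ[h/d](π[d](γ[d; MIN(e)→c](R))) → 4
  (γ[d; MIN(e)→b](σ[d>=2](R)) ⋈[b=h] ρ[h/d](π[d](γ[d; MIN(e)→c](R)))) → 1
  ρ[a/b]((γ[d; MIN(e)→b](σ[d>=2](R)) ⋈[b=h] ρ[h/d](π[d](γ[d; MIN(e)→c](R))))) → 1

|E| = 1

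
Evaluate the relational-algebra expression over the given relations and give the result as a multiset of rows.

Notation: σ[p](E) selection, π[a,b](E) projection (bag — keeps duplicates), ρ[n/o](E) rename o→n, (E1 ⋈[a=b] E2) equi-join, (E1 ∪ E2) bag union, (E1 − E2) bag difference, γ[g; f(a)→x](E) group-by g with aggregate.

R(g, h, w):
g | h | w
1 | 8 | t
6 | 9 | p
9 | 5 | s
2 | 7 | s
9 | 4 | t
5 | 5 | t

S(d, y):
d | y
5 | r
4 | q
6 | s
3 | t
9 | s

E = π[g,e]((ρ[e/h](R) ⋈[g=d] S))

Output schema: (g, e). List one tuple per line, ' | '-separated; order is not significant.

Stepwise |·|:
  R → 6
  ρ[e/h](R) → 6
  S → 5
  (ρ[e/h](R) ⋈[g=d] S) → 4
  π[g,e]((ρ[e/h](R) ⋈[g=d] S)) → 4

== RESULT ==
g | e
5 | 5
6 | 9
9 | 4
9 | 5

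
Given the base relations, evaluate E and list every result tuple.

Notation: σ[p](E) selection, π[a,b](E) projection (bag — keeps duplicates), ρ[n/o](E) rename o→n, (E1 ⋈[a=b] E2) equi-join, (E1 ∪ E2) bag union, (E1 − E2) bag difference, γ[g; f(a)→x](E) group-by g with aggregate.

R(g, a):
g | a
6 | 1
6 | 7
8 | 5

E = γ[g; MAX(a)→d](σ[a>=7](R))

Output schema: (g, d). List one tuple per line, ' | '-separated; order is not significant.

Row counts bottom-up:
  R → 3
  σ[a>=7](R) → 1
  γ[g; MAX(a)→d](σ[a>=7](R)) → 1

== RESULT ==
g | d
6 | 7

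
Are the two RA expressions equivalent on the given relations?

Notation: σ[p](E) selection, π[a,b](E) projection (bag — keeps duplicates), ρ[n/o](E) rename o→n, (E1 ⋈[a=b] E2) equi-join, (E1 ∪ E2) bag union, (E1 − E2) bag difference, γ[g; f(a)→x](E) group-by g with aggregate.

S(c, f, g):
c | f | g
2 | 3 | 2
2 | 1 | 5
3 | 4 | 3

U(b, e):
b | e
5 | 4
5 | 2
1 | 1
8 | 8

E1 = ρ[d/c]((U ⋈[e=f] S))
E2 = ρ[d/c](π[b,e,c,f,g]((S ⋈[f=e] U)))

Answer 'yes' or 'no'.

E1 row counts bottom-up:
  U → 4
  S → 3
  (U ⋈[e=f] S) → 2
  ρ[d/c]((U ⋈[e=f] S)) → 2
E2 row counts bottom-up:
  S → 3
  U → 4
  (S ⋈[f=e] U) → 2
  π[b,e,c,f,g]((S ⋈[f=e] U)) → 2
  ρ[d/c](π[b,e,c,f,g]((S ⋈[f=e] U))) → 2

E1 and E2 produce the same multiset:
b | e | d | f | g
1 | 1 | 2 | 1 | 5
5 | 4 | 3 | 4 | 3

yes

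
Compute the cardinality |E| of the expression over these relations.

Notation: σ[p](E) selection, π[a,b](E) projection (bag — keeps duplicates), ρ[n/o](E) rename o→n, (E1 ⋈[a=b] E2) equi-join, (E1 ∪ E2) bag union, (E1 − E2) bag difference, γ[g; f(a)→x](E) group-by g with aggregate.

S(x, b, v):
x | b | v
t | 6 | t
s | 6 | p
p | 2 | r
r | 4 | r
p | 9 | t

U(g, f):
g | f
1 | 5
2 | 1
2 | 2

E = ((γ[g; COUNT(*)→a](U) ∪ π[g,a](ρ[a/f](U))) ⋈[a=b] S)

Subexpression sizes:
  U → 3
  γ[g; COUNT(*)→a](U) → 2
  U → 3
  ρ[a/f](U) → 3
  π[g,a](ρ[a/f](U)) → 3
  (γ[g; COUNT(*)→a](U) ∪ π[g,a](ρ[a/f](U))) → 5
  S → 5
  ((γ[g; COUNT(*)→a](U) ∪ π[g,a](ρ[a/f](U))) ⋈[a=b] S) → 2

|E| = 2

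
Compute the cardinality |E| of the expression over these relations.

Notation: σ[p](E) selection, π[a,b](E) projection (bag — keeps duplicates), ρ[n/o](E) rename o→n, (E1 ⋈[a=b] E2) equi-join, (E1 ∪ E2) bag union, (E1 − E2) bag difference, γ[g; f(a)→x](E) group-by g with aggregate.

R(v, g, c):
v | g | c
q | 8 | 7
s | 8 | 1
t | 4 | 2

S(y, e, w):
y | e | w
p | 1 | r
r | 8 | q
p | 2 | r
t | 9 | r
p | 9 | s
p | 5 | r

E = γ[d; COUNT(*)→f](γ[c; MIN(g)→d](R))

Per-node cardinality:
  R → 3
  γ[c; MIN(g)→d](R) → 3
  γ[d; COUNT(*)→f](γ[c; MIN(g)→d](R)) → 2

|E| = 2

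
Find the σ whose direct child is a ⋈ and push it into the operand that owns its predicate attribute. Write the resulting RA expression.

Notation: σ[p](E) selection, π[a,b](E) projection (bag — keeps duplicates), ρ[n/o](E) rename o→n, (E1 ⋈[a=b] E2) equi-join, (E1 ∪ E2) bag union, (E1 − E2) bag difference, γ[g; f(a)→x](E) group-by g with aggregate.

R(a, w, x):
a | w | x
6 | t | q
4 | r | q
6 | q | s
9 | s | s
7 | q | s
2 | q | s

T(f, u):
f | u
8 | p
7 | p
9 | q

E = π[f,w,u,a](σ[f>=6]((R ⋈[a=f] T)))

σ filters on f, owned by the right side.
E' = π[f,w,u,a]((R ⋈[a=f] σ[f>=6](T)))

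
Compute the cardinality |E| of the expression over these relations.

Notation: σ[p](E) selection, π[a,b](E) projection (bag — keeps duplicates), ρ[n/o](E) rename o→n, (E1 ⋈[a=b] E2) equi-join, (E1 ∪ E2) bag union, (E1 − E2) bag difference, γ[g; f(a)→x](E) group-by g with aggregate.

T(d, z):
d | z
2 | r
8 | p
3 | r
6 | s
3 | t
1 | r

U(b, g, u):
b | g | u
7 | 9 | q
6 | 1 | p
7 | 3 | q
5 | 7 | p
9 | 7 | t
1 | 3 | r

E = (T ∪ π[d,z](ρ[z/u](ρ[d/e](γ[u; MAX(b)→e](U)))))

Per-node cardinality:
  T → 6
  U → 6
  γ[u; MAX(b)→e](U) → 4
  ρ[d/e](γ[u; MAX(b)→e](U)) → 4
  ρ[z/u](ρ[d/e](γ[u; MAX(b)→e](U))) → 4
  π[d,z](ρ[z/u](ρ[d/e](γ[u; MAX(b)→e](U)))) → 4
  (T ∪ π[d,z](ρ[z/u](ρ[d/e](γ[u; MAX(b)→e](U))))) → 10

|E| = 10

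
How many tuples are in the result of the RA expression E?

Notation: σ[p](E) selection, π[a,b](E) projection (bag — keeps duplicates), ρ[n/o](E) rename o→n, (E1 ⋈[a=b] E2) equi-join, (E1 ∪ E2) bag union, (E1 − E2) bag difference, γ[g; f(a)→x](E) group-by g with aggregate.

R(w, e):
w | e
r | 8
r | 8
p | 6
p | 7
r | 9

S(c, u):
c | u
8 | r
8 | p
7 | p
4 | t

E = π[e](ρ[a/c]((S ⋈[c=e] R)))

Row counts bottom-up:
  S → 4
  R → 5
  (S ⋈[c=e] R) → 5
  ρ[a/c]((S ⋈[c=e] R)) → 5
  π[e](ρ[a/c]((S ⋈[c=e] R))) → 5

|E| = 5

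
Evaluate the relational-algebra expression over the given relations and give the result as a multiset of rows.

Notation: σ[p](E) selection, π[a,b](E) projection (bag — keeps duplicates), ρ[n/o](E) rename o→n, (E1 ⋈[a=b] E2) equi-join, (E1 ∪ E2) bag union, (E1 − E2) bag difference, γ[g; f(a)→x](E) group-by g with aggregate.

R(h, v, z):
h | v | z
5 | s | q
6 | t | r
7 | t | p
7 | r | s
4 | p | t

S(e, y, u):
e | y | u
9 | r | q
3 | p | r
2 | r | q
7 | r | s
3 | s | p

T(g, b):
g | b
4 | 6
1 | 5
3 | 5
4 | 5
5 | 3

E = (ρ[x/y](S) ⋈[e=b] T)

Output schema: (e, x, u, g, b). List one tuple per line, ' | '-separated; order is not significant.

Per-node cardinality:
  S → 5
  ρ[x/y](S) → 5
  T → 5
  (ρ[x/y](S) ⋈[e=b] T) → 2

== RESULT ==
e | x | u | g | b
3 | p | r | 5 | 3
3 | s | p | 5 | 3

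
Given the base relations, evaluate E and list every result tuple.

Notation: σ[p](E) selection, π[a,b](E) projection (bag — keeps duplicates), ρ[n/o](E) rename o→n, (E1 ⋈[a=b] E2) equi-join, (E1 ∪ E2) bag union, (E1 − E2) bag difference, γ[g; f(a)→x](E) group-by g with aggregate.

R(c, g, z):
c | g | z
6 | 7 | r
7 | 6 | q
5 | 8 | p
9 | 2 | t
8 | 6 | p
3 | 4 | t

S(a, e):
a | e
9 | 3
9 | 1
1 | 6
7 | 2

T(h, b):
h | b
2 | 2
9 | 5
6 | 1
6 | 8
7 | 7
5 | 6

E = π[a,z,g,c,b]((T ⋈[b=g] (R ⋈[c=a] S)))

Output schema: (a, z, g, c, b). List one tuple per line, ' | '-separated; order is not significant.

Per-node cardinality:
  T → 6
  R → 6
  S → 4
  (R ⋈[c=a] S) → 3
  (T ⋈[b=g] (R ⋈[c=a] S)) → 3
  π[a,z,g,c,b]((T ⋈[b=g] (R ⋈[c=a] S))) → 3

== RESULT ==
a | z | g | c | b
7 | q | 6 | 7 | 6
9 | t | 2 | 9 | 2
9 | t | 2 | 9 | 2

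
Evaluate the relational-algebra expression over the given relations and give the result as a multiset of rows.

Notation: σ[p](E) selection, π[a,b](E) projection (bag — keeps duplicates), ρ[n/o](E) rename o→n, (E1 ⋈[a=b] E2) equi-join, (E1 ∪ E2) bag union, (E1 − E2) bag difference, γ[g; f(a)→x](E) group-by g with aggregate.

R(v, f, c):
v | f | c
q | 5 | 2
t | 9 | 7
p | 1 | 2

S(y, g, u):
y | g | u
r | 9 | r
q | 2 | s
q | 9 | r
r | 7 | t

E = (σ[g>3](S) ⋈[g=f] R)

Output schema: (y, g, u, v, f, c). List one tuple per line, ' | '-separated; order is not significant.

Row counts bottom-up:
  S → 4
  σ[g>3](S) → 3
  R → 3
  (σ[g>3](S) ⋈[g=f] R) → 2

== RESULT ==
y | g | u | v | f | c
q | 9 | r | t | 9 | 7
r | 9 | r | t | 9 | 7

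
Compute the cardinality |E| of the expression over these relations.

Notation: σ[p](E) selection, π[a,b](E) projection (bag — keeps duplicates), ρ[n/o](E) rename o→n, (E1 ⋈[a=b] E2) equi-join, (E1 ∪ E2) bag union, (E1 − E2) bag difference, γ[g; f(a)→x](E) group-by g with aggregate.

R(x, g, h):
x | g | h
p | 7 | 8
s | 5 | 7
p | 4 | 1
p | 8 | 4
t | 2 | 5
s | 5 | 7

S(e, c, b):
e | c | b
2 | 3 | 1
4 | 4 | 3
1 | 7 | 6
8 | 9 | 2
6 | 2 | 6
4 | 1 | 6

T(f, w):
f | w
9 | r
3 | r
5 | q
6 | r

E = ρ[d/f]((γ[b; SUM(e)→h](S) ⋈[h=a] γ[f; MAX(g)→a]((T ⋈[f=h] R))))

Per-node cardinality:
  S → 6
  γ[b; SUM(e)→h](S) → 4
  T → 4
  R → 6
  (T ⋈[f=h] R) → 1
  γ[f; MAX(g)→a]((T ⋈[f=h] R)) → 1
  (γ[b; SUM(e)→h](S) ⋈[h=a] γ[f; MAX(g)→a]((T ⋈[f=h] R))) → 1
  ρ[d/f]((γ[b; SUM(e)→h](S) ⋈[h=a] γ[f; MAX(g)→a]((T ⋈[f=h] R)))) → 1

|E| = 1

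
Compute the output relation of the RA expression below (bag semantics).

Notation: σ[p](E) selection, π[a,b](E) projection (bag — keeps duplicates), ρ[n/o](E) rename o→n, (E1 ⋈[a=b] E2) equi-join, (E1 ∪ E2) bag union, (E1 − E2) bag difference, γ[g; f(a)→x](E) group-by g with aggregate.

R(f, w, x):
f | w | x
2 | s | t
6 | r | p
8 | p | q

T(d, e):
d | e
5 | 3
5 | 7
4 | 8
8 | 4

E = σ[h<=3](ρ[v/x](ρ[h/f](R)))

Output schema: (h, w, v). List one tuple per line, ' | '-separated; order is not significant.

Row counts bottom-up:
  R → 3
  ρ[h/f](R) → 3
  ρ[v/x](ρ[h/f](R)) → 3
  σ[h<=3](ρ[v/x](ρ[h/f](R))) → 1

== RESULT ==
h | w | v
2 | s | t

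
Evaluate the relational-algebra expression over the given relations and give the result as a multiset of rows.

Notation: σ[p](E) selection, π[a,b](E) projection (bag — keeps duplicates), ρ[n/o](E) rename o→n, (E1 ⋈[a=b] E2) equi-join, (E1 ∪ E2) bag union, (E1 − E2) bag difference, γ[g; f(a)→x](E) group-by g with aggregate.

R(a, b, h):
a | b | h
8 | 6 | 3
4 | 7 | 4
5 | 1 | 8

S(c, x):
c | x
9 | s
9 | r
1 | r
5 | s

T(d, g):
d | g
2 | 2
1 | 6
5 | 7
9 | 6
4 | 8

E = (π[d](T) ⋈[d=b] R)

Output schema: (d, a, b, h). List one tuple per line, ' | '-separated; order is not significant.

Per-node cardinality:
  T → 5
  π[d](T) → 5
  R → 3
  (π[d](T) ⋈[d=b] R) → 1

== RESULT ==
d | a | b | h
1 | 5 | 1 | 8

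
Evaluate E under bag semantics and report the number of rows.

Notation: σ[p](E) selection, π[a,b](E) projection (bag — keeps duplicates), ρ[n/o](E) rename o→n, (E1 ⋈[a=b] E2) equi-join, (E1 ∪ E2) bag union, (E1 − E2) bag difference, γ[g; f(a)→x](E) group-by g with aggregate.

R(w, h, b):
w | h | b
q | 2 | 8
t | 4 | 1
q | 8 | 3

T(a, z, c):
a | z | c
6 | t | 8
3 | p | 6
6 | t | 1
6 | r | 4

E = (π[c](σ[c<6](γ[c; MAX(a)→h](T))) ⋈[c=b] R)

Per-node cardinality:
  T → 4
  γ[c; MAX(a)→h](T) → 4
  σ[c<6](γ[c; MAX(a)→h](T)) → 2
  π[c](σ[c<6](γ[c; MAX(a)→h](T))) → 2
  R → 3
  (π[c](σ[c<6](γ[c; MAX(a)→h](T))) ⋈[c=b] R) → 1

|E| = 1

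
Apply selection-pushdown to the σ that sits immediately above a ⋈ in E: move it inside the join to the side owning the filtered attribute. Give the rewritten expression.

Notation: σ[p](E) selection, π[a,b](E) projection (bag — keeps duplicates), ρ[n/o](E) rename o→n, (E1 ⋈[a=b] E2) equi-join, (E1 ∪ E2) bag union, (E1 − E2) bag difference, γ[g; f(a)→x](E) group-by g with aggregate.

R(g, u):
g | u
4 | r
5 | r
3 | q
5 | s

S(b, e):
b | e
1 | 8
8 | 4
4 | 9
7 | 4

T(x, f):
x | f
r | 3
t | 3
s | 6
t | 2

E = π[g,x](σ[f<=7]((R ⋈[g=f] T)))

σ filters on f, owned by the right side.
E' = π[g,x]((R ⋈[g=f] σ[f<=7](T)))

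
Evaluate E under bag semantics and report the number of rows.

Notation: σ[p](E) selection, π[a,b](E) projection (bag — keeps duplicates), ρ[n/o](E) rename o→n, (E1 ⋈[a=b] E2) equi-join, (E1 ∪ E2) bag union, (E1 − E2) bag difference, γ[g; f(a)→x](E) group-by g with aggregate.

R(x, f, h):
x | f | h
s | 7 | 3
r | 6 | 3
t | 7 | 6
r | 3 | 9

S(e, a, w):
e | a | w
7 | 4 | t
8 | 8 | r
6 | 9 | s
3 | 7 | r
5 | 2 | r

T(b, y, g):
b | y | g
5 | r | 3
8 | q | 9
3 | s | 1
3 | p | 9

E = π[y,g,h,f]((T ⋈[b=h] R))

Subexpression sizes:
  T → 4
  R → 4
  (T ⋈[b=h] R) → 4
  π[y,g,h,f]((T ⋈[b=h] R)) → 4

|E| = 4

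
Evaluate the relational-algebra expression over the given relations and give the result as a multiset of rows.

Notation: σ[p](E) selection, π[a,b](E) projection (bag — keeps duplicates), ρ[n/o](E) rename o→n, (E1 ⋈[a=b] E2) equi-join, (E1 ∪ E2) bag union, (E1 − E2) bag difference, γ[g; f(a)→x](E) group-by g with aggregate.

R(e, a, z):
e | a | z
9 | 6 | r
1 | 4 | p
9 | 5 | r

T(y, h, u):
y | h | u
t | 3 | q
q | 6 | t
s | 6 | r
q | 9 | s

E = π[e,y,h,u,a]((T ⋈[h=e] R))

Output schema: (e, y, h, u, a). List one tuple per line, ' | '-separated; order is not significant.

Stepwise |·|:
  T → 4
  R → 3
  (T ⋈[h=e] R) → 2
  π[e,y,h,u,a]((T ⋈[h=e] R)) → 2

== RESULT ==
e | y | h | u | a
9 | q | 9 | s | 5
9 | q | 9 | s | 6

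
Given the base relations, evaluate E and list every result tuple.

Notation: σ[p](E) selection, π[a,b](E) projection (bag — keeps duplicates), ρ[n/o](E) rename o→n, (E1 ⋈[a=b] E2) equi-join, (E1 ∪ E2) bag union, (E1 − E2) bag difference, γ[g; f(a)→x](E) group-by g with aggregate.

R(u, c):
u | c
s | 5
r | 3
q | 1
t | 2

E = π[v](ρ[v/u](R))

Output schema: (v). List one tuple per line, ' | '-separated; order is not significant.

Row counts bottom-up:
  R → 4
  ρ[v/u](R) → 4
  π[v](ρ[v/u](R)) → 4

== RESULT ==
v
q
r
s
t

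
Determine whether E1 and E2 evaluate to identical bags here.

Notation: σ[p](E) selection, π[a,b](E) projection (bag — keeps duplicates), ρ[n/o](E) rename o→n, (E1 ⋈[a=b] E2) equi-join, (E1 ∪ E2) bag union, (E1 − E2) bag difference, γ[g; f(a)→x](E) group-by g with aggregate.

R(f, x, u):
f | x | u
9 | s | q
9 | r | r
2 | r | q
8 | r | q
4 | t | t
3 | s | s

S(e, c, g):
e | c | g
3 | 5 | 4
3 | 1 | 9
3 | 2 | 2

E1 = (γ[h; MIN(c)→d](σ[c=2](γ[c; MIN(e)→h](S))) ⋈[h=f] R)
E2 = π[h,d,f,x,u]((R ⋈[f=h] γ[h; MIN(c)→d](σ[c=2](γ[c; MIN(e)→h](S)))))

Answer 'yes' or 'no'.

E1 row counts bottom-up:
  S → 3
  γ[c; MIN(e)→h](S) → 3
  σ[c=2](γ[c; MIN(e)→h](S)) → 1
  γ[h; MIN(c)→d](σ[c=2](γ[c; MIN(e)→h](S))) → 1
  R → 6
  (γ[h; MIN(c)→d](σ[c=2](γ[c; MIN(e)→h](S))) ⋈[h=f] R) → 1
E2 row counts bottom-up:
  R → 6
  S → 3
  γ[c; MIN(e)→h](S) → 3
  σ[c=2](γ[c; MIN(e)→h](S)) → 1
  γ[h; MIN(c)→d](σ[c=2](γ[c; MIN(e)→h](S))) → 1
  (R ⋈[f=h] γ[h; MIN(c)→d](σ[c=2](γ[c; MIN(e)→h](S)))) → 1
  π[h,d,f,x,u]((R ⋈[f=h] γ[h; MIN(c)→d](σ[c=2](γ[c; MIN(e)→h](S))))) → 1

E1 and E2 produce the same multiset:
h | d | f | x | u
3 | 2 | 3 | s | s

yes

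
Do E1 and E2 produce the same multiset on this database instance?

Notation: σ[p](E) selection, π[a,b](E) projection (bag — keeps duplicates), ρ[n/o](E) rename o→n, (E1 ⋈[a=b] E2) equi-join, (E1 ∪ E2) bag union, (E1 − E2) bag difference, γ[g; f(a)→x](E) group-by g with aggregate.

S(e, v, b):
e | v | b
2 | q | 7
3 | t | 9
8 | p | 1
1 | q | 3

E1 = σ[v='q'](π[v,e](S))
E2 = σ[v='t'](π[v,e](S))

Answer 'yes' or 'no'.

E1 per-node cardinality:
  S → 4
  π[v,e](S) → 4
  σ[v='q'](π[v,e](S)) → 2
E2 per-node cardinality:
  S → 4
  π[v,e](S) → 4
  σ[v='t'](π[v,e](S)) → 1

E1 result:
v | e
q | 1
q | 2
E2 result:
v | e
t | 3
Witness: ('t', 3) appears 0× in E1 but 1× in E2.

no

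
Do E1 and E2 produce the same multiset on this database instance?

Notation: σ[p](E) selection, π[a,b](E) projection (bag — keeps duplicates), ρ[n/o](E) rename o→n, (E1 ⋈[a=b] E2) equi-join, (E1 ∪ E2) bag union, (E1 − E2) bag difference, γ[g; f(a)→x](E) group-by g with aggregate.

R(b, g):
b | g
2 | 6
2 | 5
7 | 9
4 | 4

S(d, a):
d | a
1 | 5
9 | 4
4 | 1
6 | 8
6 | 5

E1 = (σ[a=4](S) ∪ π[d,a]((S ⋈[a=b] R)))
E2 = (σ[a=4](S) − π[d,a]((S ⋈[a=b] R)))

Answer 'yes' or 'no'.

E1 stepwise |·|:
  S → 5
  σ[a=4](S) → 1
  S → 5
  R → 4
  (S ⋈[a=b] R) → 1
  π[d,a]((S ⋈[a=b] R)) → 1
  (σ[a=4](S) ∪ π[d,a]((S ⋈[a=b] R))) → 2
E2 stepwise |·|:
  S → 5
  σ[a=4](S) → 1
  S → 5
  R → 4
  (S ⋈[a=b] R) → 1
  π[d,a]((S ⋈[a=b] R)) → 1
  (σ[a=4](S) − π[d,a]((S ⋈[a=b] R))) → 0

E1 result:
d | a
9 | 4
9 | 4
E2 result:
d | a
(0 rows)
Witness: (9, 4) appears 2× in E1 but 0× in E2.

no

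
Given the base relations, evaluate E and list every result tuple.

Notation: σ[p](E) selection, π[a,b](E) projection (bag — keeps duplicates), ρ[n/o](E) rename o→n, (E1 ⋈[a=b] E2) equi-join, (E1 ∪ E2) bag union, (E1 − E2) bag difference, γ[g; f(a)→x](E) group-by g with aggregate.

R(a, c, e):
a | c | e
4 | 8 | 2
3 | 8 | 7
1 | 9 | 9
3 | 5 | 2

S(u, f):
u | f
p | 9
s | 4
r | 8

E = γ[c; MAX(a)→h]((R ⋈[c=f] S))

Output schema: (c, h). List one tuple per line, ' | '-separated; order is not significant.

Per-node cardinality:
  R → 4
  S → 3
  (R ⋈[c=f] S) → 3
  γ[c; MAX(a)→h]((R ⋈[c=f] S)) → 2

== RESULT ==
c | h
8 | 4
9 | 1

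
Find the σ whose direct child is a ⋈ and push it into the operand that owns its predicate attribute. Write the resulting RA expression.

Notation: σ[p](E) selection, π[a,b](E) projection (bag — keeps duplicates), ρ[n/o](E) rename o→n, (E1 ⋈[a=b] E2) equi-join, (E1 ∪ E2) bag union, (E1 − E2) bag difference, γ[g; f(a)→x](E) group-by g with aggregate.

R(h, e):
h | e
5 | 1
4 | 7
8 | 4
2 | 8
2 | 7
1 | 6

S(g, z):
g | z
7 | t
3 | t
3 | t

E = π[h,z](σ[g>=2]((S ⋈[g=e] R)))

σ filters on g, owned by the left side.
E' = π[h,z]((σ[g>=2](S) ⋈[g=e] R))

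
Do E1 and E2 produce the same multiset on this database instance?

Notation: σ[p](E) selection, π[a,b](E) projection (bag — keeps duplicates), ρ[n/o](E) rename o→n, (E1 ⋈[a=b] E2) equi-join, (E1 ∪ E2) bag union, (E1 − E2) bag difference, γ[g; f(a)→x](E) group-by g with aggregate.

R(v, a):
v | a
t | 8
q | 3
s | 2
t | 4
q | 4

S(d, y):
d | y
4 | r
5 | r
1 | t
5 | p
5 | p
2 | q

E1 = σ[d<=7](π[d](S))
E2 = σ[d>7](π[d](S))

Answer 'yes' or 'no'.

E1 stepwise |·|:
  S → 6
  π[d](S) → 6
  σ[d<=7](π[d](S)) → 6
E2 stepwise |·|:
  S → 6
  π[d](S) → 6
  σ[d>7](π[d](S)) → 0

E1 result:
d
1
2
4
5
5
5
E2 result:
d
(0 rows)
Witness: (1,) appears 1× in E1 but 0× in E2.

no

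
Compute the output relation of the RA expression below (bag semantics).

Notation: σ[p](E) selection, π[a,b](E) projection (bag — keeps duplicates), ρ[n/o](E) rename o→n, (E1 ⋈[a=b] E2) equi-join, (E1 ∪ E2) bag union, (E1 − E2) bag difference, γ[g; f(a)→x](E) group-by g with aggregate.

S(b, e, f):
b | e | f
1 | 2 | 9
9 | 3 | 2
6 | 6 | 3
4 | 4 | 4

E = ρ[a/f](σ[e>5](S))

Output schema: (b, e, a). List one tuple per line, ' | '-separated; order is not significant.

Subexpression sizes:
  S → 4
  σ[e>5](S) → 1
  ρ[a/f](σ[e>5](S)) → 1

== RESULT ==
b | e | a
6 | 6 | 3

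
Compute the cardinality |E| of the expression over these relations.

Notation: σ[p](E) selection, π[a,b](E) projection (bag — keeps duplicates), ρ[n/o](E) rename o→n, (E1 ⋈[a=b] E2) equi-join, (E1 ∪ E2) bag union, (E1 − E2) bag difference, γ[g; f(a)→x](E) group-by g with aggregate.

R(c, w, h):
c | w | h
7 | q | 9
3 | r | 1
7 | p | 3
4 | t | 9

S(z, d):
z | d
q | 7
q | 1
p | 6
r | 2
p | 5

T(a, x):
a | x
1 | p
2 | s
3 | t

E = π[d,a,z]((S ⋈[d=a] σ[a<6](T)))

Row counts bottom-up:
  S → 5
  T → 3
  σ[a<6](T) → 3
  (S ⋈[d=a] σ[a<6](T)) → 2
  π[d,a,z]((S ⋈[d=a] σ[a<6](T))) → 2

|E| = 2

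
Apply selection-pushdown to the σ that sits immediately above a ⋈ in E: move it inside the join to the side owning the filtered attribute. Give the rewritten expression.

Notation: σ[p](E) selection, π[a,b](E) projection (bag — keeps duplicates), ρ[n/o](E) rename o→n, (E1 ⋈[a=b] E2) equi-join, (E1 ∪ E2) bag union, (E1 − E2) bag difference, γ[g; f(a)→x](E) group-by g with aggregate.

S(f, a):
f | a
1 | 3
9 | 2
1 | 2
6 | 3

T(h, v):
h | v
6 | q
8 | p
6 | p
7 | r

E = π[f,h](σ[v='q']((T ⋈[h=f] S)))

σ filters on v, owned by the left side.
E' = π[f,h]((σ[v='q'](T) ⋈[h=f] S))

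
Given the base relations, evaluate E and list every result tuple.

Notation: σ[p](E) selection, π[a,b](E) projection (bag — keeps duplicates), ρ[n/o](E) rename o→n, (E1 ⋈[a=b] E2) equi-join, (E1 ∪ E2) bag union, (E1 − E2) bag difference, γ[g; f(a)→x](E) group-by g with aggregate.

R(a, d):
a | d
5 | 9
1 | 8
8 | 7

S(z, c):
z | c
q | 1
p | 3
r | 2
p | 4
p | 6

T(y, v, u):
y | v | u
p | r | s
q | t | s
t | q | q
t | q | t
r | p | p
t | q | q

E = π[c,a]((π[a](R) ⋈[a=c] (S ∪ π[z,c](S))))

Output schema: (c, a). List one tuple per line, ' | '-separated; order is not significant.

Row counts bottom-up:
  R → 3
  π[a](R) → 3
  S → 5
  S → 5
  π[z,c](S) → 5
  (S ∪ π[z,c](S)) → 10
  (π[a](R) ⋈[a=c] (S ∪ π[z,c](S))) → 2
  π[c,a]((π[a](R) ⋈[a=c] (S ∪ π[z,c](S)))) → 2

== RESULT ==
c | a
1 | 1
1 | 1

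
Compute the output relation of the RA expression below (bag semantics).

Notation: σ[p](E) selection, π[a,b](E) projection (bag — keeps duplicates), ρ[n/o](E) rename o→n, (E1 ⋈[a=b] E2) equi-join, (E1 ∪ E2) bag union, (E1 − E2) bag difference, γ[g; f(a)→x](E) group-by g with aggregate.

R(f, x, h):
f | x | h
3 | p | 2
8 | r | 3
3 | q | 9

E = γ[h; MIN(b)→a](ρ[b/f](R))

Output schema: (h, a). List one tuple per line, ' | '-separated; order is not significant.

Stepwise |·|:
  R → 3
  ρ[b/f](R) → 3
  γ[h; MIN(b)→a](ρ[b/f](R)) → 3

== RESULT ==
h | a
2 | 3
3 | 8
9 | 3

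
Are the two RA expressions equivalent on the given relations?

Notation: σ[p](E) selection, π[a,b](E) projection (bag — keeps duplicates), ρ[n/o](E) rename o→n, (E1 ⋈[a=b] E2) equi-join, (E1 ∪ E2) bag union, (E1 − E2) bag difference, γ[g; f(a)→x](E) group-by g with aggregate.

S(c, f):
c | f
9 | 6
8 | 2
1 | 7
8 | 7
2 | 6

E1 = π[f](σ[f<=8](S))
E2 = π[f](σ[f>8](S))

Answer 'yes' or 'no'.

E1 subexpression sizes:
  S → 5
  σ[f<=8](S) → 5
  π[f](σ[f<=8](S)) → 5
E2 subexpression sizes:
  S → 5
  σ[f>8](S) → 0
  π[f](σ[f>8](S)) → 0

E1 result:
f
2
6
6
7
7
E2 result:
f
(0 rows)
Witness: (6,) appears 2× in E1 but 0× in E2.

no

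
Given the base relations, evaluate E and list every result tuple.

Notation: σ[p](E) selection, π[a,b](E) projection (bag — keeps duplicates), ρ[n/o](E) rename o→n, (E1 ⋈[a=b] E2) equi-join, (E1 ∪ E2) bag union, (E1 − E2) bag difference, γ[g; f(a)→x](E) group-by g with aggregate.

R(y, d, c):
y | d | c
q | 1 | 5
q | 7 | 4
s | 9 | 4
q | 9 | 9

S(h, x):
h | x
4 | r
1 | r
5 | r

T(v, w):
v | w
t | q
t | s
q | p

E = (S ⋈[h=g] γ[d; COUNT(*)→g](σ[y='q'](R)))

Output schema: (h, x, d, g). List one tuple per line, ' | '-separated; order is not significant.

Per-node cardinality:
  S → 3
  R → 4
  σ[y='q'](R) → 3
  γ[d; COUNT(*)→g](σ[y='q'](R)) → 3
  (S ⋈[h=g] γ[d; COUNT(*)→g](σ[y='q'](R))) → 3

== RESULT ==
h | x | d | g
1 | r | 1 | 1
1 | r | 7 | 1
1 | r | 9 | 1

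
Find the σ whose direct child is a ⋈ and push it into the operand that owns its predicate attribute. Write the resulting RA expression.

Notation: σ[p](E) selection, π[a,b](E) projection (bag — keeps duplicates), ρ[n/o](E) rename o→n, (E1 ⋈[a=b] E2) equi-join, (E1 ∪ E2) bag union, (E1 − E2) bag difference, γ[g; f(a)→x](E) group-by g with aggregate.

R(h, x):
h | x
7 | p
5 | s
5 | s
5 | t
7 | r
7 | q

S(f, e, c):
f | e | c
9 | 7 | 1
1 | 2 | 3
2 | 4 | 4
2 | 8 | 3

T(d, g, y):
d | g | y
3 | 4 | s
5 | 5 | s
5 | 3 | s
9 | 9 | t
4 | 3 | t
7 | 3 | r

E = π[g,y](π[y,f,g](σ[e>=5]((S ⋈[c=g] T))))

σ filters on e, owned by the left side.
E' = π[g,y](π[y,f,g]((σ[e>=5](S) ⋈[c=g] T)))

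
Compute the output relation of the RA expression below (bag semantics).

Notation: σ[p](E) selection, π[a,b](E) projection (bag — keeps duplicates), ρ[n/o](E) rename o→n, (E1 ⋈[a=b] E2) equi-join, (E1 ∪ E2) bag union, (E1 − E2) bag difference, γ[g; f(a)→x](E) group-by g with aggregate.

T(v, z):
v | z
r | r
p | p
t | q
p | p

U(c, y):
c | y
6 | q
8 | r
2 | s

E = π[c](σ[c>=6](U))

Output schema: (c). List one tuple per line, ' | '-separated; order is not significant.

Stepwise |·|:
  U → 3
  σ[c>=6](U) → 2
  π[c](σ[c>=6](U)) → 2

== RESULT ==
c
6
8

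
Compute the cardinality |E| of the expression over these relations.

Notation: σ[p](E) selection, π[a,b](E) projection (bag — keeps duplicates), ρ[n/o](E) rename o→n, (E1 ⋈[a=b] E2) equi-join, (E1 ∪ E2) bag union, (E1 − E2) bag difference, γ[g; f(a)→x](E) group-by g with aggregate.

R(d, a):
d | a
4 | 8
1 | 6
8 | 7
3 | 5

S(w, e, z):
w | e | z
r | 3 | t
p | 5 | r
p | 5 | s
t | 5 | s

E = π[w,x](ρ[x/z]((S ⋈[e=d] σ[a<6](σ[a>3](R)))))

Per-node cardinality:
  S → 4
  R → 4
  σ[a>3](R) → 4
  σ[a<6](σ[a>3](R)) → 1
  (S ⋈[e=d] σ[a<6](σ[a>3](R))) → 1
  ρ[x/z]((S ⋈[e=d] σ[a<6](σ[a>3](R)))) → 1
  π[w,x](ρ[x/z]((S ⋈[e=d] σ[a<6](σ[a>3](R))))) → 1

|E| = 1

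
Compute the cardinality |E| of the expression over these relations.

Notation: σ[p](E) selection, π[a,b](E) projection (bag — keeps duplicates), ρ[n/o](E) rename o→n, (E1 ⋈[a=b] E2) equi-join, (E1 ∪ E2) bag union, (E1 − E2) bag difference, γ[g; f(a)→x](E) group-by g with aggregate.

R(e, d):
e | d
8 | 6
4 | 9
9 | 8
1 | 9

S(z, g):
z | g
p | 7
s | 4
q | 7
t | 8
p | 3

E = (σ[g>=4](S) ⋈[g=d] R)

Subexpression sizes:
  S → 5
  σ[g>=4](S) → 4
  R → 4
  (σ[g>=4](S) ⋈[g=d] R) → 1

|E| = 1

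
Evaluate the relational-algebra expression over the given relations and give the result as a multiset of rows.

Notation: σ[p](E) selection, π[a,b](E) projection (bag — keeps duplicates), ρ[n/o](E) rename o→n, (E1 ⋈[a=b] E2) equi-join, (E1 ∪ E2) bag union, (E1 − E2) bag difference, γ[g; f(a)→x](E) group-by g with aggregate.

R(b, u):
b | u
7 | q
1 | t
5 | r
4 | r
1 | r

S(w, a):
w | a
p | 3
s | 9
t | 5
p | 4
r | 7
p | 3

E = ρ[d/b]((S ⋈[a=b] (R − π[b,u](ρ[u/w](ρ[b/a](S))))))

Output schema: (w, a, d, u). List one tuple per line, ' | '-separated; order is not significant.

Per-node cardinality:
  S → 6
  R → 5
  S → 6
  ρ[b/a](S) → 6
  ρ[u/w](ρ[b/a](S)) → 6
  π[b,u](ρ[u/w](ρ[b/a](S))) → 6
  (R − π[b,u](ρ[u/w](ρ[b/a](S)))) → 5
  (S ⋈[a=b] (R − π[b,u](ρ[u/w](ρ[b/a](S))))) → 3
  ρ[d/b]((S ⋈[a=b] (R − π[b,u](ρ[u/w](ρ[b/a](S)))))) → 3

== RESULT ==
w | a | d | u
p | 4 | 4 | r
r | 7 | 7 | q
t | 5 | 5 | r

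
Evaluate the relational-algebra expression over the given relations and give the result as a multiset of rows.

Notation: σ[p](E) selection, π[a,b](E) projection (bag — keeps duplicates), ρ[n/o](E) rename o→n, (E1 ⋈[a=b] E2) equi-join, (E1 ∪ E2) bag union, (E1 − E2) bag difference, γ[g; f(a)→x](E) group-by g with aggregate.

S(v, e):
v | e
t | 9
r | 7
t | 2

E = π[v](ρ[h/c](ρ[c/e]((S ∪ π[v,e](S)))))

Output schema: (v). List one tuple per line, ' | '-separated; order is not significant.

Stepwise |·|:
  S → 3
  S → 3
  π[v,e](S) → 3
  (S ∪ π[v,e](S)) → 6
  ρ[c/e]((S ∪ π[v,e](S))) → 6
  ρ[h/c](ρ[c/e]((S ∪ π[v,e](S)))) → 6
  π[v](ρ[h/c](ρ[c/e]((S ∪ π[v,e](S))))) → 6

== RESULT ==
v
r
r
t
t
t
t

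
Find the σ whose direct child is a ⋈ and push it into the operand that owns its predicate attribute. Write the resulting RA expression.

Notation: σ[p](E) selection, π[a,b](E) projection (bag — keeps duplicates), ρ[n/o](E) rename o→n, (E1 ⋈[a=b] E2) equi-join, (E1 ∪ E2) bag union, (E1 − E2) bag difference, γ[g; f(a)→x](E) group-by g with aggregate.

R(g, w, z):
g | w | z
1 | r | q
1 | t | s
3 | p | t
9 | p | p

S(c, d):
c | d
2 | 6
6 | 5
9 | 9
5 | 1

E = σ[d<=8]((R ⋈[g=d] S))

σ filters on d, owned by the right side.
E' = (R ⋈[g=d] σ[d<=8](S))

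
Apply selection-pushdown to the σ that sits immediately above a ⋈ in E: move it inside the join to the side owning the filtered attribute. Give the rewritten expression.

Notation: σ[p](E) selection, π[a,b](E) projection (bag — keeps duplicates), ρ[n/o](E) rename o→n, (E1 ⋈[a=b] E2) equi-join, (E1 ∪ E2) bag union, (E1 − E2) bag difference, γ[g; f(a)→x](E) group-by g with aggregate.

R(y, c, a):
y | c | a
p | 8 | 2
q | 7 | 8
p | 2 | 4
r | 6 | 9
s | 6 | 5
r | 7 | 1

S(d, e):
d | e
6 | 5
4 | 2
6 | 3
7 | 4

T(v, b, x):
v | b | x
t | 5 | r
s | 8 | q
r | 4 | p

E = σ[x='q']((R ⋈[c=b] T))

σ filters on x, owned by the right side.
E' = (R ⋈[c=b] σ[x='q'](T))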